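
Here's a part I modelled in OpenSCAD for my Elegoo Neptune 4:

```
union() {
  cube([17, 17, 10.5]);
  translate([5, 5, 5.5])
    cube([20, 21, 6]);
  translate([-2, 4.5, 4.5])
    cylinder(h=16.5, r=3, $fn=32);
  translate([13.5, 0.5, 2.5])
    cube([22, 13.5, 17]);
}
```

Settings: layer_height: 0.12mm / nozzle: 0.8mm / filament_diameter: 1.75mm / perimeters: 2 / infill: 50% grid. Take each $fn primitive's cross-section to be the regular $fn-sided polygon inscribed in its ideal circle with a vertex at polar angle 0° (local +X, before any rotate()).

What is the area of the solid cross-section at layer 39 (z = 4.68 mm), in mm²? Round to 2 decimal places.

At z = 4.68 mm: the cube (footprint 17×17) is included at this height (area 289.00 mm²); the cube at (5, 5) does not reach this height (z outside [5.5, 11.5]); the cylinder at (-2, 4.5): section is a regular 32-gon, circumradius r=3 (area = (32/2)·3.000²·sin(360°/32) = 28.09 mm²); the cube at (13.5, 0.5) is present — its section is the full 22×13.5 rectangle (area 297.00 mm²); Combining (union): the regions partially overlap — summed areas 614.09 mm² minus the doubly-counted overlap 50.30 mm² gives 563.79 mm² — area = 563.79 mm². Overall, the cross-section is a single solid region. Net area = 563.79 mm².

563.79 mm²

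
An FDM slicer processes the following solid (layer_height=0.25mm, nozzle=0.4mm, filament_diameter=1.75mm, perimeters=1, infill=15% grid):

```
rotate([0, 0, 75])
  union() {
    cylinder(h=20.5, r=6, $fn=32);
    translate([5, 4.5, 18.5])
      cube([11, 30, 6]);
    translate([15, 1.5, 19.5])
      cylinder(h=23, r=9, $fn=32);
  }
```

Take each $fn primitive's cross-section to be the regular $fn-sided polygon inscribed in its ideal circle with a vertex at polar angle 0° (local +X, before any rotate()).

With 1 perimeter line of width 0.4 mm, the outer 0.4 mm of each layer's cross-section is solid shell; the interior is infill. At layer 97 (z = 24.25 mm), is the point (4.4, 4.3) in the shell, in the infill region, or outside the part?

outside

At z = 24.25 mm: the cylinder is not intersected at this z (z outside [0, 20.5]); the cube at (5, 4.5) is present — its section is the full 11×30 rectangle; the r=9 cylinder at (15, 1.5) contributes a regular 32-gon of circumradius 9; Taking the union: the regions partially overlap (shared area 42.76 mm²), so overlapping operands fuse into one piece — 1 connected region; (rotated 75° about Z; rotation is an isometry so areas/perimeters/island counts are preserved). Overall, the cross-section is a single solid region. Undo the 75° rotation: the query point maps to (5.292, -3.137) in the un-rotated model frame. The nearest boundary edge runs (7.52, -3.50)→(6.69, -1.94); distance from the point to it = 1.79 mm. The point is not inside any of the regions above, so it lies outside the cross-section (1.79 mm from the nearest boundary).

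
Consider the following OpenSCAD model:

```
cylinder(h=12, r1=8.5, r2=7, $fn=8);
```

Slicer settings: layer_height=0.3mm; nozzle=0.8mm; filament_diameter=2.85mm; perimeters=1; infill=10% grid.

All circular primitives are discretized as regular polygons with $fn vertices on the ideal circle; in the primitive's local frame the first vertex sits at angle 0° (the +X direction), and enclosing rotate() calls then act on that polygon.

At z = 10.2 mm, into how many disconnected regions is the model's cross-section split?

1

At z = 10.2 mm: the cone: at t=0.850 of its height the radius interpolates to r₁+(r₂−r₁)t = 7.225, giving a regular 8-gon of that circumradius. The result has 1 disconnected region.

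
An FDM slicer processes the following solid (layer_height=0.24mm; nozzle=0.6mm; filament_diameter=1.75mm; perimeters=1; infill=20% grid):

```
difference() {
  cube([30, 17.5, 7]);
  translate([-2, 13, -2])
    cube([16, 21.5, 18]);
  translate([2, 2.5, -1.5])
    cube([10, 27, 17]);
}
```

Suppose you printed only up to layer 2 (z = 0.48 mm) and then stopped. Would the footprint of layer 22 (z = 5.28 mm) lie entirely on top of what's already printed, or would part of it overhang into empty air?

entirely on top

Compare the two slices. At z = 0.48: the cube (footprint 30×17.5) is included at this height (area 525.00 mm²); the 16×21.5 cube at (-2, 13) contributes its full rectangle (area 344.00 mm²); the 10×27 cube at (2, 2.5) contributes its full rectangle (area 270.00 mm²); Taking the first minus the rest: starting from the 30×17.5 cube (525.00 mm²), the 16×21.5 cube at (-2, 13) partially overlaps it — only the 63.00 mm² overlap (of its 344.00 mm²) is removed, clipping the outline; the 10×27 cube at (2, 2.5) partially overlaps it — only the 105.00 mm² overlap (of its 270.00 mm²) is removed, clipping the outline — area = 357.00 mm². At z = 5.28: the cube (footprint 30×17.5) is included at this height (area 525.00 mm²); the 16×21.5 cube at (-2, 13) contributes its full rectangle (area 344.00 mm²); the 10×27 cube at (2, 2.5) contributes its full rectangle (area 270.00 mm²); After the difference (first − rest): starting from the 30×17.5 cube (525.00 mm²), the 16×21.5 cube at (-2, 13) partially overlaps it — only the 63.00 mm² overlap (of its 344.00 mm²) is removed, clipping the outline; the 10×27 cube at (2, 2.5) partially overlaps it — only the 105.00 mm² overlap (of its 270.00 mm²) is removed, clipping the outline — area = 357.00 mm². Checking containment: the cross-section at z = 5.28 is a subset of the cross-section at z = 0.48.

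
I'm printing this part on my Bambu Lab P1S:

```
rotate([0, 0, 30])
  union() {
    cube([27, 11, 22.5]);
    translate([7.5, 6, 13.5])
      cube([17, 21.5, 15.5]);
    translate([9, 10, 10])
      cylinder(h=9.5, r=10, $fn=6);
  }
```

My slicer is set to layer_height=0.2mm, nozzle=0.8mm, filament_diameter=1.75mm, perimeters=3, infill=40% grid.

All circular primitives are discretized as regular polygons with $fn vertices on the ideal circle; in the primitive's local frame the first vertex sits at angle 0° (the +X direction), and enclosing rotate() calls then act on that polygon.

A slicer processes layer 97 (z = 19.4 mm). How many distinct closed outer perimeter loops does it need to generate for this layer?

At z = 19.4 mm: the cube (footprint 27×11) is included at this height; the cube at (7.5, 6) (footprint 17×21.5) is included at this height; the r=10 cylinder at (9, 10) contributes a regular 6-gon of circumradius 10; Merging all regions: the regions partially overlap (shared area 299.48 mm²), so overlapping operands fuse into one piece — 1 connected region; (rotated 30° about Z; rotation is an isometry so areas/perimeters/island counts are preserved). The result has 1 disconnected region.

1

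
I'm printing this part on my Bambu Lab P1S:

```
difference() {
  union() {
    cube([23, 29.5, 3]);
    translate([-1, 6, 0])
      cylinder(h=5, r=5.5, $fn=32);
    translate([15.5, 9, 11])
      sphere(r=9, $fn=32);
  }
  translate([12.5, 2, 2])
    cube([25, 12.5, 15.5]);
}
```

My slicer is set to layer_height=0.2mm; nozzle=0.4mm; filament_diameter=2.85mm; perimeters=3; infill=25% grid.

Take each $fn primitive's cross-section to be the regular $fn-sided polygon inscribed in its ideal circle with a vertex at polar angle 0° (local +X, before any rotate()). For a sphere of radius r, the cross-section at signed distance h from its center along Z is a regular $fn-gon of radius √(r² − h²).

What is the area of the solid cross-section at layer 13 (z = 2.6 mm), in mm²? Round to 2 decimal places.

At z = 2.6 mm: the cube (footprint 23×29.5) is included at this height (area 678.50 mm²); the r=5.5 cylinder at (-1, 6) gives a regular 32-gon of circumradius 5.5 (constant along its height) (area = (32/2)·5.500²·sin(360°/32) = 94.42 mm²); the sphere at (15.5, 9): section is a regular 32-gon, circumradius = √(r²−h²) = √(9²−8.4²) = 3.231 (area = (32/2)·3.231²·sin(360°/32) = 32.59 mm²); Merging all regions: the regions partially overlap — summed areas 805.51 mm² minus the doubly-counted overlap 68.90 mm² gives 736.61 mm² — area = 736.61 mm²; the cube at (12.5, 2) is present — its section is the full 25×12.5 rectangle (area 312.50 mm²); Taking the first minus the rest: starting from that combined region (736.61 mm²), the 25×12.5 cube at (12.5, 2) partially overlaps it — only the 131.25 mm² overlap (of its 312.50 mm²) is removed, clipping the outline — area = 605.36 mm². Overall, the cross-section is a single solid region. Net area = 605.36 mm².

605.36 mm²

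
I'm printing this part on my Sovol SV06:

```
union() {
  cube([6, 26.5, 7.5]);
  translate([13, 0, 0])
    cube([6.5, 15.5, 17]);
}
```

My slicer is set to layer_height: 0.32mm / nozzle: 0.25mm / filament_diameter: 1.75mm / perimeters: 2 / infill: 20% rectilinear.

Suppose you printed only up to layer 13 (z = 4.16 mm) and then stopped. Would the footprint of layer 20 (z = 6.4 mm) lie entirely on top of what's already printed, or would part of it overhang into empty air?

Compare the two slices. At z = 4.16: the 6×26.5 cube contributes its full rectangle (area 159.00 mm²); the 6.5×15.5 cube at (13, 0) contributes its full rectangle (area 100.75 mm²); Combining (union): the 2 present regions are separate (no shared area or edge), so areas and boundary lengths simply add and each stays a separate island — area = 259.75 mm². At z = 6.4: the cube is present — its section is the full 6×26.5 rectangle (area 159.00 mm²); the 6.5×15.5 cube at (13, 0) contributes its full rectangle (area 100.75 mm²); Taking the union: the 2 present regions are separate (no shared area or edge), so areas and boundary lengths simply add and each stays a separate island — area = 259.75 mm². Checking containment: the cross-section at z = 6.4 is a subset of the cross-section at z = 4.16.

entirely on top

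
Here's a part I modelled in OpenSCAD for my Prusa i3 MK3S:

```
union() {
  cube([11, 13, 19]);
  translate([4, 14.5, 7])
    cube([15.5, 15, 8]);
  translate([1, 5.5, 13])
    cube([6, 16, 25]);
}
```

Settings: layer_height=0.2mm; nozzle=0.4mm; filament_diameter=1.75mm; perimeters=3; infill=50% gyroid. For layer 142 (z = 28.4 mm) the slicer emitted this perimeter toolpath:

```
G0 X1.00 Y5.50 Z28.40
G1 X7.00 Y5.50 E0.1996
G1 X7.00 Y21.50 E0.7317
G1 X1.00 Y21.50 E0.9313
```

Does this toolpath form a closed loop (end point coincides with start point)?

no

Start point (G0): (1.00, 5.50). End point (last G1): the path does not return to the start — open.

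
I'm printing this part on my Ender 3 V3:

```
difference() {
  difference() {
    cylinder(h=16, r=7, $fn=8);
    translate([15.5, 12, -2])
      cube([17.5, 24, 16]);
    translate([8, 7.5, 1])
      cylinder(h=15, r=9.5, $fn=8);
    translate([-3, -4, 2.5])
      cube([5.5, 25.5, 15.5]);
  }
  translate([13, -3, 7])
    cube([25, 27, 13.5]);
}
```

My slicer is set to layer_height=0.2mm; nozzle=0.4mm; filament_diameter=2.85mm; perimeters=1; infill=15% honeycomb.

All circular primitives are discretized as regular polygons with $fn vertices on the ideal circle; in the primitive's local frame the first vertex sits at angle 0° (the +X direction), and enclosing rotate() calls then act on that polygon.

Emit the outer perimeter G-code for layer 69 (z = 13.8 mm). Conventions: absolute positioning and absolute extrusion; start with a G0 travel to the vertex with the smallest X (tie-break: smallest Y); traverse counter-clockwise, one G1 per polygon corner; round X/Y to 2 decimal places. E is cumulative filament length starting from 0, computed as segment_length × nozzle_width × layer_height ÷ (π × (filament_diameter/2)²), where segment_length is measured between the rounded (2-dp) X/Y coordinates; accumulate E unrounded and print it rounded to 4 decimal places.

At z = 13.8 mm: the r=7 cylinder gives a regular 8-gon of circumradius 7 (constant along its height); the cube at (15.5, 12) is present — its section is the full 17.5×24 rectangle; the cylinder at (8, 7.5): section is a regular 8-gon, circumradius r=9.5; the 5.5×25.5 cube at (-3, -4) contributes its full rectangle; After the difference (first − rest): starting from the r=7 cylinder, the 17.5×24 cube at (15.5, 12) misses the remaining region (no effect); the r=9.5 cylinder at (8, 7.5) partially overlaps it — only the 35.23 mm² overlap (of its 255.27 mm²) is removed, clipping the outline; the 5.5×25.5 cube at (-3, -4) partially overlaps it — only the 43.05 mm² overlap (of its 140.25 mm²) is removed, clipping the outline — 1 connected region; the cube at (13, -3) (footprint 25×27) is included at this height; After the difference (first − rest): starting from that combined region, the 25×27 cube at (13, -3) misses the remaining region (no effect) — 1 connected region. The outline is a single polygon with 10 vertices. Extrusion per mm of travel: 0.4 × 0.2 / (π × 1.425²) = 0.012540. Accumulating E over each segment gives final E = 0.6426.

G0 X-7.00 Y0.00 Z13.80
G1 X-4.95 Y-4.95 E0.0672
G1 X0.00 Y-7.00 E0.1344
G1 X4.95 Y-4.95 E0.2016
G1 X6.44 Y-1.35 E0.2504
G1 X2.50 Y0.28 E0.3039
G1 X2.50 Y-4.00 E0.3576
G1 X-3.00 Y-4.00 E0.4265
G1 X-3.00 Y5.76 E0.5489
G1 X-4.95 Y4.95 E0.5754
G1 X-7.00 Y0.00 E0.6426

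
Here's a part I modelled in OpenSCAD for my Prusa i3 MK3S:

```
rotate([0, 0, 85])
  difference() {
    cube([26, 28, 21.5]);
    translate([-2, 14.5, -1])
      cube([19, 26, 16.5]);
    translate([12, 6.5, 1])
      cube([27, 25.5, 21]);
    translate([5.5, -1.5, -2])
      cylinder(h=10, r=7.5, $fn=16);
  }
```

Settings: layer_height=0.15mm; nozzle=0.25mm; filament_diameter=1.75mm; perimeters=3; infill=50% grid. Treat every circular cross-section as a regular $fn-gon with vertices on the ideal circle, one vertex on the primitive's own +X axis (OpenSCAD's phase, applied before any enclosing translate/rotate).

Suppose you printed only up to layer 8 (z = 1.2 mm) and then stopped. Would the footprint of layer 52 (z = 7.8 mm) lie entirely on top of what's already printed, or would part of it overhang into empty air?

entirely on top

Compare the two slices. At z = 1.2: the cube (footprint 26×28) is included at this height (area 728.00 mm²); the cube at (-2, 14.5) is present — its section is the full 19×26 rectangle (area 494.00 mm²); the cube at (12, 6.5) is present — its section is the full 27×25.5 rectangle (area 688.50 mm²); the cylinder at (5.5, -1.5): section is a regular 16-gon, circumradius r=7.5 (area = (16/2)·7.500²·sin(360°/16) = 172.21 mm²); Taking the first minus the rest: starting from the 26×28 cube (728.00 mm²), the 19×26 cube at (-2, 14.5) partially overlaps it — only the 229.50 mm² overlap (of its 494.00 mm²) is removed, clipping the outline; the 27×25.5 cube at (12, 6.5) partially overlaps it — only the 233.50 mm² overlap (of its 688.50 mm²) is removed, clipping the outline; the r=7.5 cylinder at (5.5, -1.5) partially overlaps it — only the 60.38 mm² overlap (of its 172.21 mm²) is removed, clipping the outline — area = 204.62 mm²; (whole slice rotated 85° about Z — lengths, areas and connectivity unchanged). At z = 7.8: the 26×28 cube contributes its full rectangle (area 728.00 mm²); the cube at (-2, 14.5) (footprint 19×26) is included at this height (area 494.00 mm²); the 27×25.5 cube at (12, 6.5) contributes its full rectangle (area 688.50 mm²); the cylinder at (5.5, -1.5): section is a regular 16-gon, circumradius r=7.5 (area = (16/2)·7.500²·sin(360°/16) = 172.21 mm²); Taking the first minus the rest: starting from the 26×28 cube (728.00 mm²), the 19×26 cube at (-2, 14.5) partially overlaps it — only the 229.50 mm² overlap (of its 494.00 mm²) is removed, clipping the outline; the 27×25.5 cube at (12, 6.5) partially overlaps it — only the 233.50 mm² overlap (of its 688.50 mm²) is removed, clipping the outline; the r=7.5 cylinder at (5.5, -1.5) partially overlaps it — only the 60.38 mm² overlap (of its 172.21 mm²) is removed, clipping the outline — area = 204.62 mm²; (whole slice rotated 85° about Z — lengths, areas and connectivity unchanged). Checking containment: the cross-section at z = 7.8 is a subset of the cross-section at z = 1.2.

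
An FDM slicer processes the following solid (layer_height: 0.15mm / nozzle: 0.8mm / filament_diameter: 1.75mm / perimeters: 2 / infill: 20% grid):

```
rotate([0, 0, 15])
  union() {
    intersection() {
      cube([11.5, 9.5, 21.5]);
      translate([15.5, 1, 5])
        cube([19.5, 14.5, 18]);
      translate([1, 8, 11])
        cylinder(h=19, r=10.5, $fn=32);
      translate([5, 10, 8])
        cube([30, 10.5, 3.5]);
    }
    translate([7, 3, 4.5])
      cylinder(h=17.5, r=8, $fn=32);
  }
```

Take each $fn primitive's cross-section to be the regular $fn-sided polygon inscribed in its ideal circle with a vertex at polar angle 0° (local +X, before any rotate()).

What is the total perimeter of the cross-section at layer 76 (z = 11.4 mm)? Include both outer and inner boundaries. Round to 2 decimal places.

At z = 11.4 mm: the cube (footprint 11.5×9.5) is included at this height (perimeter 42.00 mm); the cube at (15.5, 1) (footprint 19.5×14.5) is included at this height (perimeter 68.00 mm); the r=10.5 cylinder at (1, 8) contributes a regular 32-gon of circumradius 10.5 (perimeter = 2·32·10.500·sin(180°/32) = 65.87 mm); the 30×10.5 cube at (5, 10) contributes its full rectangle (perimeter 81.00 mm); After intersecting: the 19.5×14.5 cube at (15.5, 1) does not overlap the 11.5×9.5 cube (empty); the r=10.5 cylinder at (1, 8) does not overlap the running intersection (empty); the 30×10.5 cube at (5, 10) does not overlap the running intersection (empty) — nothing remains; the r=8 cylinder at (7, 3) contributes a regular 32-gon of circumradius 8 (perimeter = 2·32·8.000·sin(180°/32) = 50.18 mm); Taking the union: only the r=8 cylinder at (7, 3) is present, so the union is just that shape — boundary = 50.18 mm; (rotated 15° about Z; rotation is an isometry so areas/perimeters/island counts are preserved). Overall, the cross-section is a single solid region. Total boundary length (outer) = 50.18 mm.

50.18 mm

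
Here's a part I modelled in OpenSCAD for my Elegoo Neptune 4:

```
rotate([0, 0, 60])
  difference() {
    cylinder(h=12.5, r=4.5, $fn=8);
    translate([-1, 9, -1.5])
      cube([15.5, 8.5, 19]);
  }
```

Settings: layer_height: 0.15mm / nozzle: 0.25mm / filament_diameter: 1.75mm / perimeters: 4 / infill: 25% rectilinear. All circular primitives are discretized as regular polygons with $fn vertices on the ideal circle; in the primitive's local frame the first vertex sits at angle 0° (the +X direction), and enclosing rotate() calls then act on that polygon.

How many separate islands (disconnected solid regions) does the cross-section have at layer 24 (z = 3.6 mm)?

At z = 3.6 mm: the r=4.5 cylinder contributes a regular 8-gon of circumradius 4.5; the cube at (-1, 9) is present — its section is the full 15.5×8.5 rectangle; Taking the first minus the rest: starting from the r=4.5 cylinder, the 15.5×8.5 cube at (-1, 9) misses the remaining region (no effect) — 1 connected region; (rotated 60° about Z; rotation is an isometry so areas/perimeters/island counts are preserved). Overall, the cross-section is a single solid region. Island count = 1.

1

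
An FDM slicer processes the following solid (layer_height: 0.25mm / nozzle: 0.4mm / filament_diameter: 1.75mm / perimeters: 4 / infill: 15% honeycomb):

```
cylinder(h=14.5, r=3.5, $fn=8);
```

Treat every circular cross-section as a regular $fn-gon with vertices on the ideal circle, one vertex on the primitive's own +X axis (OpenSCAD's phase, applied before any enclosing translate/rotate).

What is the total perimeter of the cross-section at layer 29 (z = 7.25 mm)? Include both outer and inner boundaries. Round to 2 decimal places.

At z = 7.25 mm: the r=3.5 cylinder contributes a regular 8-gon of circumradius 3.5 (perimeter = 2·8·3.500·sin(180°/8) = 21.43 mm). Overall, the cross-section is a single solid region. Total boundary length (outer) = 21.43 mm.

21.43 mm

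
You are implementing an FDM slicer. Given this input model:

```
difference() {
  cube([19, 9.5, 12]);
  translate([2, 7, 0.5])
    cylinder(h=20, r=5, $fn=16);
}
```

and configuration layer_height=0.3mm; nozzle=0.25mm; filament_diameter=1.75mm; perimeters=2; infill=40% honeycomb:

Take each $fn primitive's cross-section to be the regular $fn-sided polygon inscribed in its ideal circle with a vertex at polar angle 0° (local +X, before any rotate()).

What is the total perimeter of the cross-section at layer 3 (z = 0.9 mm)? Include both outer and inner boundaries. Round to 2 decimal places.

At z = 0.9 mm: the 19×9.5 cube contributes its full rectangle (perimeter 57.00 mm); the r=5 cylinder at (2, 7) contributes a regular 16-gon of circumradius 5 (perimeter = 2·16·5.000·sin(180°/16) = 31.21 mm); After the difference (first − rest): starting from the 19×9.5 cube, the r=5 cylinder at (2, 7) partially overlaps it — only the 45.53 mm² overlap (of its 76.54 mm²) is removed, clipping the outline — boundary = 56.23 mm. Overall, the cross-section is a single solid region. Total boundary length (outer) = 56.23 mm.

56.23 mm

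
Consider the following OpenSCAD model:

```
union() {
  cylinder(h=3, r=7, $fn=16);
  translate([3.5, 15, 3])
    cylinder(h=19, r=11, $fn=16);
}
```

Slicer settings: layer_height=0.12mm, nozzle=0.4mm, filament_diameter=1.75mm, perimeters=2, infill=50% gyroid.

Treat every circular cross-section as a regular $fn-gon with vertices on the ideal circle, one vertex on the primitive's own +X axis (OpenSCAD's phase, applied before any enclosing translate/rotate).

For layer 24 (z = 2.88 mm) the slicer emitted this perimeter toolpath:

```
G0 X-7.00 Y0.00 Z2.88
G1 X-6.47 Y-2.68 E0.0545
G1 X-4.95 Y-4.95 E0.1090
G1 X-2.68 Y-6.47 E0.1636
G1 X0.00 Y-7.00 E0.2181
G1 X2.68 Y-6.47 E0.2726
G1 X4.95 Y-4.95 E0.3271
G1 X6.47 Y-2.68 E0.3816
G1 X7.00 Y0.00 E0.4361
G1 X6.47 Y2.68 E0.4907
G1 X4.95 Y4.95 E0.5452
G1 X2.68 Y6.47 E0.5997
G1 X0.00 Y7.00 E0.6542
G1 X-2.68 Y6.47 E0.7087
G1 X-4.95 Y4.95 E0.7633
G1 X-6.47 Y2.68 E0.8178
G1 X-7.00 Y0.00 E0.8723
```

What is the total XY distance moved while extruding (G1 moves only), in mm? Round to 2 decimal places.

Sum the Euclidean lengths of each G1 segment: total = 43.71 mm.

43.71 mm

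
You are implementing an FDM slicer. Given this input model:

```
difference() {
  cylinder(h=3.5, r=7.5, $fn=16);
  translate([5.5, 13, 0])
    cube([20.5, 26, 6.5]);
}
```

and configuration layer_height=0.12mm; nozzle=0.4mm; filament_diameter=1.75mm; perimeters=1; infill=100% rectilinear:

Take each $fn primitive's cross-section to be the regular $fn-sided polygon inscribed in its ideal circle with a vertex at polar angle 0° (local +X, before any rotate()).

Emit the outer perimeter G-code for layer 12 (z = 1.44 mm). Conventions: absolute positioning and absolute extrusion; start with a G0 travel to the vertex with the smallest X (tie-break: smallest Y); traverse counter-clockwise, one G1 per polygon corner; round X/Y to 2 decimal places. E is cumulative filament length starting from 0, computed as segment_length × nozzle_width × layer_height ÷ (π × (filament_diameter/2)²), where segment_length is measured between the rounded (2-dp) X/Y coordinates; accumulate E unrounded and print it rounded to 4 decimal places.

G0 X-7.50 Y0.00 Z1.44
G1 X-6.93 Y-2.87 E0.0584
G1 X-5.30 Y-5.30 E0.1168
G1 X-2.87 Y-6.93 E0.1752
G1 X0.00 Y-7.50 E0.2336
G1 X2.87 Y-6.93 E0.2920
G1 X5.30 Y-5.30 E0.3504
G1 X6.93 Y-2.87 E0.4087
G1 X7.50 Y0.00 E0.4671
G1 X6.93 Y2.87 E0.5255
G1 X5.30 Y5.30 E0.5839
G1 X2.87 Y6.93 E0.6423
G1 X0.00 Y7.50 E0.7007
G1 X-2.87 Y6.93 E0.7591
G1 X-5.30 Y5.30 E0.8175
G1 X-6.93 Y2.87 E0.8759
G1 X-7.50 Y0.00 E0.9343

At z = 1.44 mm: the cylinder: section is a regular 16-gon, circumradius r=7.5; the cube at (5.5, 13) (footprint 20.5×26) is included at this height; Subtracting the remaining from the first: starting from the r=7.5 cylinder, the 20.5×26 cube at (5.5, 13) misses the remaining region (no effect) — 1 connected region. The outline is a single polygon with 16 vertices. Extrusion per mm of travel: 0.4 × 0.12 / (π × 0.875²) = 0.019956. Accumulating E over each segment gives final E = 0.9343.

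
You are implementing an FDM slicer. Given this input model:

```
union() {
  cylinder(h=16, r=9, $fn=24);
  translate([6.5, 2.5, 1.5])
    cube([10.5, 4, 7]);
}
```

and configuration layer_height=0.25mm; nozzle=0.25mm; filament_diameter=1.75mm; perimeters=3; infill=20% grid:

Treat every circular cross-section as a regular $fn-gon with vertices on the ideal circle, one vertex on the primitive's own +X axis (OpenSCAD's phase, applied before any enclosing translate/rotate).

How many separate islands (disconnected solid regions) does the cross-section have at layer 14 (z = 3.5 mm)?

At z = 3.5 mm: the r=9 cylinder contributes a regular 24-gon of circumradius 9; the cube at (6.5, 2.5) is present — its section is the full 10.5×4 rectangle; Combining (union): the regions partially overlap (shared area 4.51 mm²), so overlapping operands fuse into one piece — 1 connected region. Overall, the cross-section is a single solid region. Island count = 1.

1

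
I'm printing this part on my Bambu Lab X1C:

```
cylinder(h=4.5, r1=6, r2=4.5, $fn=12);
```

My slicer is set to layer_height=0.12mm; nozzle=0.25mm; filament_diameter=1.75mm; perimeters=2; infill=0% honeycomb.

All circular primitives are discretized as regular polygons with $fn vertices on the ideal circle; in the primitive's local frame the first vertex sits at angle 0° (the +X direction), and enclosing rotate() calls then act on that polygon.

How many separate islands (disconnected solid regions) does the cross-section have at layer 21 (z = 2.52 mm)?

1

At z = 2.52 mm: the cone: at t=0.560 of its height the radius interpolates to r₁+(r₂−r₁)t = 5.160, giving a regular 12-gon of that circumradius. Overall, the cross-section is a single solid region. Island count = 1.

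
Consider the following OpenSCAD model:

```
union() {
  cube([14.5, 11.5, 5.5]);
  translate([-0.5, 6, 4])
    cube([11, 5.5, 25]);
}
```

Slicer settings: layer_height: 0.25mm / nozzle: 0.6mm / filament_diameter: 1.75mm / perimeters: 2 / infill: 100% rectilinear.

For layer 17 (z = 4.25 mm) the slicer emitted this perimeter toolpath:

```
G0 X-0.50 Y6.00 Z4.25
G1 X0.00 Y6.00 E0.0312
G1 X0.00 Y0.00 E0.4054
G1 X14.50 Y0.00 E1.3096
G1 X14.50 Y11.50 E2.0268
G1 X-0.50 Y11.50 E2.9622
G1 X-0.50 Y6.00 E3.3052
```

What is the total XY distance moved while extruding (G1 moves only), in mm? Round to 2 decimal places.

53.00 mm

Sum the Euclidean lengths of each G1 segment: total = 53.00 mm.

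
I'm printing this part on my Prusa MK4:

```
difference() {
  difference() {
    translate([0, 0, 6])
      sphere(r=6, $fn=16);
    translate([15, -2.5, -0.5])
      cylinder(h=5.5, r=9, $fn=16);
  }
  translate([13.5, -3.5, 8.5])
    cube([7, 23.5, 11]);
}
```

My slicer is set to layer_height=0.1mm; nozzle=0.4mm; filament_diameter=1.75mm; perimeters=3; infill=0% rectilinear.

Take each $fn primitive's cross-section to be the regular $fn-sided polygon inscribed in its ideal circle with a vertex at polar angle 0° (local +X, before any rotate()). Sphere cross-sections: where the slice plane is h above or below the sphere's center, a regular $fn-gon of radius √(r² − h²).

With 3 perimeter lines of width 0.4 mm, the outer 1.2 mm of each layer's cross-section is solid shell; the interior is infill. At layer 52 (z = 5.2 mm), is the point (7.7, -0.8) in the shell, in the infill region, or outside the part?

outside

At z = 5.2 mm: the r=6 sphere slices to a regular 16-gon of circumradius 5.946 (√(r²−h²) with h=0.8 from center); the cylinder at (15, -2.5) does not reach this height (z outside [-0.5, 5]); After the difference (first − rest): none of the subtracted shapes is present at this height, so the r=6 sphere is unchanged — 1 connected region; the cube at (13.5, -3.5) is not intersected at this z (z outside [8.5, 19.5]); Subtracting the remaining from the first: none of the subtracted shapes is present at this height, so the result so far is unchanged — 1 connected region. Overall, the cross-section is a single solid region. The nearest boundary edge runs (5.49, -2.28)→(5.95, 0.00); distance from the point to it = 1.88 mm. The point is not inside any of the regions above, so it lies outside the cross-section (1.88 mm from the nearest boundary).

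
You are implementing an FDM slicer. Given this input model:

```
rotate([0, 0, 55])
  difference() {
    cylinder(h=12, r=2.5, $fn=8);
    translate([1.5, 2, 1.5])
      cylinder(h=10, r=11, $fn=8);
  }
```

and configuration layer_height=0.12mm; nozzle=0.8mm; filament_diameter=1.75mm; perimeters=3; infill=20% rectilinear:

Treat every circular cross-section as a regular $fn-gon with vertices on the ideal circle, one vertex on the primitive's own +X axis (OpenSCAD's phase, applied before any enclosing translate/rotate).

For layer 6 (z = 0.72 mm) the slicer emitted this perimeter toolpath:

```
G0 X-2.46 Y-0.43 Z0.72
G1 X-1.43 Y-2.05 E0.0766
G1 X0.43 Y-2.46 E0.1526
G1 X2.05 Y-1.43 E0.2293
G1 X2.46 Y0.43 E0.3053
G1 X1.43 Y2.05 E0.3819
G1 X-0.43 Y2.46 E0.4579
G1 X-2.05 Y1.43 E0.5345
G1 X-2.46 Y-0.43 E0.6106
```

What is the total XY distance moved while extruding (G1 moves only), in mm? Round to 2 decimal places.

Sum the Euclidean lengths of each G1 segment: total = 15.30 mm.

15.30 mm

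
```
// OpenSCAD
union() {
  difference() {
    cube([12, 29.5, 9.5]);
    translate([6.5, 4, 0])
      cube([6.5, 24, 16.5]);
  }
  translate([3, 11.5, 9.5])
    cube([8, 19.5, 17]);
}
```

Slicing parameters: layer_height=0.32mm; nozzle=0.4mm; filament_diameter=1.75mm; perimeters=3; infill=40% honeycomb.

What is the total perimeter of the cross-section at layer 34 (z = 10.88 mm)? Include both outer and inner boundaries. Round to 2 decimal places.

At z = 10.88 mm: the cube is absent (z outside [0, 9.5]); the cube at (6.5, 4) is present — its section is the full 6.5×24 rectangle (perimeter 61.00 mm); After the difference (first − rest): the first operand is absent here, so nothing remains; the cube at (3, 11.5) (footprint 8×19.5) is included at this height (perimeter 55.00 mm); Taking the union: only the 8×19.5 cube at (3, 11.5) is present, so the union is just that shape — boundary = 55.00 mm. Overall, the cross-section is a single solid region. Total boundary length (outer) = 55.00 mm.

55.00 mm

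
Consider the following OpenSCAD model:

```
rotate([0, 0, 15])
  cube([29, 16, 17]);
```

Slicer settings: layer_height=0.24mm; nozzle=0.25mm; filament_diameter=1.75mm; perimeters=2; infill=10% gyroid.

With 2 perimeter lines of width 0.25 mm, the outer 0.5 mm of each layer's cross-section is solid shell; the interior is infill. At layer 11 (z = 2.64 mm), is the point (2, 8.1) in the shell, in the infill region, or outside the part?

At z = 2.64 mm: the cube is present — its section is the full 29×16 rectangle; (whole slice rotated 15° about Z — lengths, areas and connectivity unchanged). Overall, the cross-section is a single solid region. Undo the 15° rotation: the query point maps to (4.028, 7.306) in the un-rotated model frame. The nearest boundary edge runs (0.00, 16.00)→(0.00, 0.00); distance from the point to it = 4.03 mm. The point is inside the cross-section and 4.03 mm from the nearest boundary — more than the 0.5 mm shell width (2 × 0.25), so it's in the infill interior.

infill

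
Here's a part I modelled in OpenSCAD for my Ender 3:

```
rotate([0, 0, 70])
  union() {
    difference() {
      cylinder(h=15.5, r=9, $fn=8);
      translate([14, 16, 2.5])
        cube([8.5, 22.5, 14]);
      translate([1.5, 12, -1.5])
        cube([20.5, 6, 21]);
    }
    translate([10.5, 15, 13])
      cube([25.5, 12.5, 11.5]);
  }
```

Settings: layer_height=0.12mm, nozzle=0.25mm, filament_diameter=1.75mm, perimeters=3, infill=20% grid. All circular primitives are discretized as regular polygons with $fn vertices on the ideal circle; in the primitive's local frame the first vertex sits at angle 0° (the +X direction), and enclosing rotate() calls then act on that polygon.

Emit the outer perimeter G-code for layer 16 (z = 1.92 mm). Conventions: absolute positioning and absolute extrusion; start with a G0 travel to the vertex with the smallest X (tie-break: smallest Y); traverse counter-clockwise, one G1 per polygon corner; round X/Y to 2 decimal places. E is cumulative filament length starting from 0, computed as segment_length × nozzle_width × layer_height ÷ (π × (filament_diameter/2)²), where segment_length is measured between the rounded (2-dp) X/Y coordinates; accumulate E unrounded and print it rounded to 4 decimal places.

At z = 1.92 mm: the r=9 cylinder contributes a regular 8-gon of circumradius 9; the cube at (14, 16) is absent (z outside [2.5, 16.5]); the cube at (1.5, 12) is present — its section is the full 20.5×6 rectangle; Taking the first minus the rest: starting from the r=9 cylinder, the 20.5×6 cube at (1.5, 12) misses the remaining region (no effect) — 1 connected region; the cube at (10.5, 15) is not intersected at this z (z outside [13, 24.5]); Combining (union): only that combined region is present, so the union is just that shape — 1 connected region; (whole slice rotated 70° about Z — lengths, areas and connectivity unchanged). The outline is a single polygon with 8 vertices. Extrusion per mm of travel: 0.25 × 0.12 / (π × 0.875²) = 0.012473. Accumulating E over each segment gives final E = 0.6875.

G0 X-8.46 Y3.08 Z1.92
G1 X-8.16 Y-3.80 E0.0859
G1 X-3.08 Y-8.46 E0.1719
G1 X3.80 Y-8.16 E0.2578
G1 X8.46 Y-3.08 E0.3437
G1 X8.16 Y3.80 E0.4296
G1 X3.08 Y8.46 E0.5156
G1 X-3.80 Y8.16 E0.6015
G1 X-8.46 Y3.08 E0.6875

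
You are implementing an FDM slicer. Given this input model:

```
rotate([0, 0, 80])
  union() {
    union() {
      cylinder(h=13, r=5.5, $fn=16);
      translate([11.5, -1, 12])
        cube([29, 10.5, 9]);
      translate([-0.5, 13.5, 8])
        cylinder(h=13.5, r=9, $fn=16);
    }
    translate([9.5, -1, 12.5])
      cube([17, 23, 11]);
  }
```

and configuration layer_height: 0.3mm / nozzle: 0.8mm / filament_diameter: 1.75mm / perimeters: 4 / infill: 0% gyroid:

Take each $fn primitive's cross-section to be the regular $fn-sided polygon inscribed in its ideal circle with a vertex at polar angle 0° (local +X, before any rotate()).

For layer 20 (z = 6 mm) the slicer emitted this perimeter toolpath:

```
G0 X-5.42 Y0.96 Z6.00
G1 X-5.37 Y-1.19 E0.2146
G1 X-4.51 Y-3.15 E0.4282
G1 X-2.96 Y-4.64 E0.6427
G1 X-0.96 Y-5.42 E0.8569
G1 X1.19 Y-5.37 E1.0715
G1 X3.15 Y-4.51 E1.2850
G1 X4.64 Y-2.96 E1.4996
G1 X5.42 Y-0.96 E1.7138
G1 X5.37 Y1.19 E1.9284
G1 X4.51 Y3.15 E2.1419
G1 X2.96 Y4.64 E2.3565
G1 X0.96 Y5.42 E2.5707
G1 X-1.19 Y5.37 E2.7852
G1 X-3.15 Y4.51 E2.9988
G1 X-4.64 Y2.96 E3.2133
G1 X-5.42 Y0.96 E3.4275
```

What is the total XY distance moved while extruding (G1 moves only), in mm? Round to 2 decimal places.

34.35 mm

Sum the Euclidean lengths of each G1 segment: total = 34.35 mm.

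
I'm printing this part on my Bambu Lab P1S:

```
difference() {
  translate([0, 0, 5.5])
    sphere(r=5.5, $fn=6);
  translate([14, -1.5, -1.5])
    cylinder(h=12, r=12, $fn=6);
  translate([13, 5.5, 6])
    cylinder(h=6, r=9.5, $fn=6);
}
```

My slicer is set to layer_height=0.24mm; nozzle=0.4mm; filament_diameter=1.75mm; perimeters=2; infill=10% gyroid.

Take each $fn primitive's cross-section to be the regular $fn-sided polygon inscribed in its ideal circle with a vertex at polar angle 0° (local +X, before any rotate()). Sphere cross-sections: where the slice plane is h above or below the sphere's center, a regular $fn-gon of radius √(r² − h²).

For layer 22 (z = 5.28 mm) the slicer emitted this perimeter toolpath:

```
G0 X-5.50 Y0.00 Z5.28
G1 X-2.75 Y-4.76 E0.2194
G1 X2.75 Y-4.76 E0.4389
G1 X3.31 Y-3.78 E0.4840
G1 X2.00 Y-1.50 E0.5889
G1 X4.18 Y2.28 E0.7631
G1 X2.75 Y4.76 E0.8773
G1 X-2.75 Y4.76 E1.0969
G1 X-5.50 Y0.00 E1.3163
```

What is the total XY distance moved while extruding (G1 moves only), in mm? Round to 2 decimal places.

32.98 mm

Sum the Euclidean lengths of each G1 segment: total = 32.98 mm.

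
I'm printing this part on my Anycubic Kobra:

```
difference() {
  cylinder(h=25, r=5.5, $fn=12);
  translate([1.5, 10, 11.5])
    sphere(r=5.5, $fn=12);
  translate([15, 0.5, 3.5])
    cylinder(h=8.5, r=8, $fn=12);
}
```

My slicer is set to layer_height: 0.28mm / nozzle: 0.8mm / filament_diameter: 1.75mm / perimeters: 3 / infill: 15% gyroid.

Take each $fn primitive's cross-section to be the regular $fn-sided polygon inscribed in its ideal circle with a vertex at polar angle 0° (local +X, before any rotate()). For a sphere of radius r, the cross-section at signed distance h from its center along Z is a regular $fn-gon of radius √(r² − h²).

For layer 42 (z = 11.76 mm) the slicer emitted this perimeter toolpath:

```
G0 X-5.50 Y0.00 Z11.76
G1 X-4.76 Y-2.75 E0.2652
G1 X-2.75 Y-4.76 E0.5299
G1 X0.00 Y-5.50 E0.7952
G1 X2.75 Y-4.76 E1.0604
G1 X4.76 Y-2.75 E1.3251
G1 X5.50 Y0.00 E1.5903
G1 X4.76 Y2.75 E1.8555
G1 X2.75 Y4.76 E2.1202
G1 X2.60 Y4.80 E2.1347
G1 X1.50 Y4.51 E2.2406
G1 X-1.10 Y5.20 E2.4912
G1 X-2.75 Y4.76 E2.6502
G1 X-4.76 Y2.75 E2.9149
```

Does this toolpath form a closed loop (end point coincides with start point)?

no

Start point (G0): (-5.50, 0.00). End point (last G1): the path does not return to the start — open.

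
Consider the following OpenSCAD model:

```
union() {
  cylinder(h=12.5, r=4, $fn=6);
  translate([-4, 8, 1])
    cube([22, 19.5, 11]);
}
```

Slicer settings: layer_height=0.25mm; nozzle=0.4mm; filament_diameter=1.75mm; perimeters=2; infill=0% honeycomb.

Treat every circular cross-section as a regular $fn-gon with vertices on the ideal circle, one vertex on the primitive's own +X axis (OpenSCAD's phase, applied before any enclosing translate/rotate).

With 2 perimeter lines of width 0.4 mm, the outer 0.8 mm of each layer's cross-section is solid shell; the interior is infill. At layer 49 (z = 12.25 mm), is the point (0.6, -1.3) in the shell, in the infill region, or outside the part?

At z = 12.25 mm: the cylinder: section is a regular 6-gon, circumradius r=4; the cube at (-4, 8) is absent (z outside [1, 12]); Merging all regions: only the r=4 cylinder is present, so the union is just that shape — 1 connected region. Overall, the cross-section is a single solid region. The nearest boundary edge runs (-2.00, -3.46)→(2.00, -3.46); distance from the point to it = 2.16 mm. The point is inside the cross-section and 2.16 mm from the nearest boundary — more than the 0.8 mm shell width (2 × 0.4), so it's in the infill interior.

infill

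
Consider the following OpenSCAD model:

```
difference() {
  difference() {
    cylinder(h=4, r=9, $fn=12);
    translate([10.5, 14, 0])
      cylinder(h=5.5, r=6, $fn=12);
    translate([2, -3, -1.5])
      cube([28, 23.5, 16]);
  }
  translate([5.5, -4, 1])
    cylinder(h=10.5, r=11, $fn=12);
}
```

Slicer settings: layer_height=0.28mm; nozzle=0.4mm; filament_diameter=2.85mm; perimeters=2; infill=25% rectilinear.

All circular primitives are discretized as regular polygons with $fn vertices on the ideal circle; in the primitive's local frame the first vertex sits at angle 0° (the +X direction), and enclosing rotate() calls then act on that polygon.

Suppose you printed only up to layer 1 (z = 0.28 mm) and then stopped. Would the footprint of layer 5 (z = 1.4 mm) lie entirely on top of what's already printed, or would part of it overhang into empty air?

entirely on top

Compare the two slices. At z = 0.28: the cylinder: section is a regular 12-gon, circumradius r=9 (area = (12/2)·9.000²·sin(360°/12) = 243.00 mm²); the cylinder at (10.5, 14): section is a regular 12-gon, circumradius r=6 (area = (12/2)·6.000²·sin(360°/12) = 108.00 mm²); the 28×23.5 cube at (2, -3) contributes its full rectangle (area 658.00 mm²); Taking the first minus the rest: starting from the r=9 cylinder (243.00 mm²), the r=6 cylinder at (10.5, 14) misses the remaining region (no effect); the 28×23.5 cube at (2, -3) partially overlaps it — only the 63.08 mm² overlap (of its 658.00 mm²) is removed, clipping the outline — area = 179.92 mm²; the cylinder at (5.5, -4) is not intersected at this z (z outside [1, 11.5]); After the difference (first − rest): none of the subtracted shapes is present at this height, so that combined region is unchanged — area = 179.92 mm². At z = 1.4: the r=9 cylinder contributes a regular 12-gon of circumradius 9 (area = (12/2)·9.000²·sin(360°/12) = 243.00 mm²); the r=6 cylinder at (10.5, 14) gives a regular 12-gon of circumradius 6 (constant along its height) (area = (12/2)·6.000²·sin(360°/12) = 108.00 mm²); the cube at (2, -3) is present — its section is the full 28×23.5 rectangle (area 658.00 mm²); Subtracting the remaining from the first: starting from the r=9 cylinder (243.00 mm²), the r=6 cylinder at (10.5, 14) misses the remaining region (no effect); the 28×23.5 cube at (2, -3) partially overlaps it — only the 63.08 mm² overlap (of its 658.00 mm²) is removed, clipping the outline — area = 179.92 mm²; the r=11 cylinder at (5.5, -4) gives a regular 12-gon of circumradius 11 (constant along its height) (area = (12/2)·11.000²·sin(360°/12) = 363.00 mm²); Taking the first minus the rest: starting from the result so far (179.92 mm²), the r=11 cylinder at (5.5, -4) partially overlaps it — only the 108.50 mm² overlap (of its 363.00 mm²) is removed, clipping the outline — area = 71.42 mm². Checking containment: the cross-section at z = 1.4 is a subset of the cross-section at z = 0.28.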